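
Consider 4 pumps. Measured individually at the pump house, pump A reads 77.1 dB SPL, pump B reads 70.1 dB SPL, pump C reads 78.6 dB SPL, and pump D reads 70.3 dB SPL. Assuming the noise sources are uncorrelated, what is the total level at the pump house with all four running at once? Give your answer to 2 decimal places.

Add the sources as powers (linear), then convert back to dB:
L_total = 10·log₁₀(10^(77.1/10) + 10^(70.1/10) + 10^(78.6/10) + 10^(70.3/10)) = 10·log₁₀(144700000) = 81.60 dB SPL.

81.60 dB SPL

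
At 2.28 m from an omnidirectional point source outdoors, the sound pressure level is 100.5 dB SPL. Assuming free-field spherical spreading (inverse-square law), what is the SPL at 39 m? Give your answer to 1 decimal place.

Free-field point source: level drops by 20·log₁₀ of the distance ratio.
ΔL = −20·log₁₀(39/2.28) = -24.66 dB, so L₂ = 100.5 + (-24.66) = 75.8 dB SPL.

75.8 dB SPL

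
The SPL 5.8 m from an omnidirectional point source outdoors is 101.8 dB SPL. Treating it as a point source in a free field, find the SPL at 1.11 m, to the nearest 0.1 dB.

116.2 dB SPL

Free-field point source: level drops by 20·log₁₀ of the distance ratio.
ΔL = −20·log₁₀(1.11/5.8) = 14.36 dB, so L₂ = 101.8 + (14.36) = 116.2 dB SPL.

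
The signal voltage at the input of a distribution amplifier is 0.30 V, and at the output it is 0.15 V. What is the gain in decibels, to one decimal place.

For a voltage ratio, dB = 20·log₁₀(V₂/V₁).
20·log₁₀(0.15/0.30) = 20·log₁₀(0.5000) = -6.0 dB.

-6.0 dB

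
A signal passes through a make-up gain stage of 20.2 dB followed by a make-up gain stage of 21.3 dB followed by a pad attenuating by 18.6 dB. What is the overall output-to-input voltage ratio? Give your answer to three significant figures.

Net gain = 20.2 + 21.3 + (−18.6) = 22.9 dB.
Voltage ratio = 10^(22.9/20) = 14.0.

14.0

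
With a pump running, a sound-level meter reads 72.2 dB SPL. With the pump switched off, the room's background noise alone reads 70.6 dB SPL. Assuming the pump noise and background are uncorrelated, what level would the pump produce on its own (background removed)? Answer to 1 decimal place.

Subtract intensities: L_src = 10·log₁₀(10^(L_total/10) − 10^(L_bg/10)).
L_src = 10·log₁₀(10^(72.2/10) − 10^(70.6/10)) = 10·log₁₀(5114000) = 67.1 dB SPL.

67.1 dB SPL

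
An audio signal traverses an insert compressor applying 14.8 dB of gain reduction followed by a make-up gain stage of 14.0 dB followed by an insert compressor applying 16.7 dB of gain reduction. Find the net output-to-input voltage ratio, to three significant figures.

0.133

Net gain = (−14.8) + 14.0 + (−16.7) = -17.5 dB.
Voltage ratio = 10^(-17.5/20) = 0.133.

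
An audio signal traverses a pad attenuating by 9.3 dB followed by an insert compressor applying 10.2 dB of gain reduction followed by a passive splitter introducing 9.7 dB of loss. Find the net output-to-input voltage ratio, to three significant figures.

Net gain = (−9.3) + (−10.2) + (−9.7) = -29.2 dB.
Voltage ratio = 10^(-29.2/20) = 0.0347.

0.0347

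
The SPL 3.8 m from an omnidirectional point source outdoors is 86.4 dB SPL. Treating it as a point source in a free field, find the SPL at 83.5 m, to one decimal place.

For a point source in a free field, ΔL = −20·log₁₀(d₂/d₁).
ΔL = −20·log₁₀(83.5/3.8) = -26.84 dB, so L₂ = 86.4 + (-26.84) = 59.6 dB SPL.

59.6 dB SPL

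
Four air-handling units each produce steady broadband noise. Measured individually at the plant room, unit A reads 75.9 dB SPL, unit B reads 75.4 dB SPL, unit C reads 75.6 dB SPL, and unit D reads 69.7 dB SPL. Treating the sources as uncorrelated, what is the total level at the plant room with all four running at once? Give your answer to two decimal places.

80.76 dB SPL

Uncorrelated sources add in intensity (power), not in dB.
L_total = 10·log₁₀(10^(75.9/10) + 10^(75.4/10) + 10^(75.6/10) + 10^(69.7/10)) = 10·log₁₀(119200000) = 80.76 dB SPL.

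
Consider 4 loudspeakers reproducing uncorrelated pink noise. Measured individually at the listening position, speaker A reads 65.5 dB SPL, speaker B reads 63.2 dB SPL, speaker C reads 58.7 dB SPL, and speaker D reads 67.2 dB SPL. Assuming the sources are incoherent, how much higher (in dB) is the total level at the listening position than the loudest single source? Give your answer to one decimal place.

3.5 dB

Uncorrelated sources add in intensity (power), not in dB.
L_total = 10·log₁₀(10^(65.5/10) + 10^(63.2/10) + 10^(58.7/10) + 10^(67.2/10)) = 70.65 dB SPL.
Excess over the loudest (67.2 dB): 70.65 − 67.2 = 3.5 dB.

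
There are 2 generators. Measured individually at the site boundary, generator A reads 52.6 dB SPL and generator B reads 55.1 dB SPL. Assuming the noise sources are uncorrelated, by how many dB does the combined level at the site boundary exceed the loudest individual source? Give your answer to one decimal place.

1.9 dB

Incoherent sources sum as intensities:
L_total = 10·log₁₀(10^(52.6/10) + 10^(55.1/10)) = 57.04 dB SPL.
Excess over the loudest (55.1 dB): 57.04 − 55.1 = 1.9 dB.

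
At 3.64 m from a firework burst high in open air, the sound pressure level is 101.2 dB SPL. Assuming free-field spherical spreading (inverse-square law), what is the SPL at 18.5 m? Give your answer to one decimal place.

Free-field point source: level drops by 20·log₁₀ of the distance ratio.
ΔL = −20·log₁₀(18.5/3.64) = -14.12 dB, so L₂ = 101.2 + (-14.12) = 87.1 dB SPL.

87.1 dB SPL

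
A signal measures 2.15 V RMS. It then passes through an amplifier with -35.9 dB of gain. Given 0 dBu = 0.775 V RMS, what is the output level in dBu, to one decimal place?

Input level: 20·log₁₀(2.15/0.775) = 8.86 dBu.
Output: 8.86 − 35.9 = -27.0 dBu.

-27.0 dBu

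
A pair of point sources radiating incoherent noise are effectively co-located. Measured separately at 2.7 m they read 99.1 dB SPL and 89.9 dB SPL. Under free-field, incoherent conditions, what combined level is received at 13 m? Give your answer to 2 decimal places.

85.94 dB SPL

Combined at 2.7 m: 10·log₁₀(10^(99.1/10)+10^(89.9/10)) = 99.593 dB SPL.
Then apply −20·log₁₀(13/2.7) = -13.652 dB → 85.94 dB SPL.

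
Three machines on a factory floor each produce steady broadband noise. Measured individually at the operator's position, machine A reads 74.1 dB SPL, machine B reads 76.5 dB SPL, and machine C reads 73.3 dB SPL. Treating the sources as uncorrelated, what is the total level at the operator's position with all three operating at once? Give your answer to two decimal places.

Incoherent sources sum as intensities:
L_total = 10·log₁₀(10^(74.1/10) + 10^(76.5/10) + 10^(73.3/10)) = 10·log₁₀(91750000) = 79.63 dB SPL.

79.63 dB SPL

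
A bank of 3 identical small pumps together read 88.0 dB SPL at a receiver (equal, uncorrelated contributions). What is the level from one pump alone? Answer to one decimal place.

83.2 dB SPL

3 equal incoherent sources add 10·log₁₀(3) = 4.77 dB over one source.
L_one = 88.0 − 4.77 = 83.2 dB SPL.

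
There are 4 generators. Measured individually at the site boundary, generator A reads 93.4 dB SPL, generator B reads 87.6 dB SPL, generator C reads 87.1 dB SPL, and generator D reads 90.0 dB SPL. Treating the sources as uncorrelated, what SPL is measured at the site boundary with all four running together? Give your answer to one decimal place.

96.3 dB SPL

Add the sources as powers (linear), then convert back to dB:
L_total = 10·log₁₀(10^(93.4/10) + 10^(87.6/10) + 10^(87.1/10) + 10^(90.0/10)) = 10·log₁₀(4276000000) = 96.3 dB SPL.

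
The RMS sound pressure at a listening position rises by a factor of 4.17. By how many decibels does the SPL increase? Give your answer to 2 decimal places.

12.40 dB

Sound pressure is an amplitude quantity: ΔL = 20·log₁₀(p₂/p₁).
20·log₁₀(4.17) = 12.40 dB.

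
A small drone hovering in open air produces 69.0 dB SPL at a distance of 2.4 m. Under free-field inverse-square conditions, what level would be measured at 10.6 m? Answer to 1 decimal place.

For a point source in a free field, ΔL = −20·log₁₀(d₂/d₁).
ΔL = −20·log₁₀(10.6/2.4) = -12.90 dB, so L₂ = 69.0 + (-12.90) = 56.1 dB SPL.

56.1 dB SPL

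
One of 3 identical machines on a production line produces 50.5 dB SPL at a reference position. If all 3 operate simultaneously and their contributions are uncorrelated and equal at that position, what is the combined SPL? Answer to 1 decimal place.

3 equal incoherent sources raise the level by 10·log₁₀(3) = 4.77 dB.
L_total = 50.5 + 4.77 = 55.3 dB SPL.

55.3 dB SPL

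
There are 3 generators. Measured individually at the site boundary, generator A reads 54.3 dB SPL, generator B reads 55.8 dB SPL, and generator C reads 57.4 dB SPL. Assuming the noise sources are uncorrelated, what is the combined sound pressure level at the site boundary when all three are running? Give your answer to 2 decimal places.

Add the sources as powers (linear), then convert back to dB:
L_total = 10·log₁₀(10^(54.3/10) + 10^(55.8/10) + 10^(57.4/10)) = 10·log₁₀(1199000) = 60.79 dB SPL.

60.79 dB SPL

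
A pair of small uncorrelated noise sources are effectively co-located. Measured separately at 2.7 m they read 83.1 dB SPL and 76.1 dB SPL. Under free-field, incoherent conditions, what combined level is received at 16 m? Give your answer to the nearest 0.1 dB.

Combined at 2.7 m: 10·log₁₀(10^(83.1/10)+10^(76.1/10)) = 83.89 dB SPL.
Then apply −20·log₁₀(16/2.7) = -15.46 dB → 68.4 dB SPL.

68.4 dB SPL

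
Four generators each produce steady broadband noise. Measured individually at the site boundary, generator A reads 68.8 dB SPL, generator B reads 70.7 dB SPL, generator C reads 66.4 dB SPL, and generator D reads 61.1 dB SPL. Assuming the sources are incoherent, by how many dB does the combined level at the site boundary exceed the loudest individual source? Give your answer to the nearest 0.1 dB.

Add the sources as powers (linear), then convert back to dB:
L_total = 10·log₁₀(10^(68.8/10) + 10^(70.7/10) + 10^(66.4/10) + 10^(61.1/10)) = 73.98 dB SPL.
Excess over the loudest (70.7 dB): 73.98 − 70.7 = 3.3 dB.

3.3 dB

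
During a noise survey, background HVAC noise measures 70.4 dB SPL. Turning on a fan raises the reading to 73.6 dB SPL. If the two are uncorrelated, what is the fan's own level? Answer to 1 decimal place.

70.8 dB SPL

Background correction is a power subtraction:
L_src = 10·log₁₀(10^(73.6/10) − 10^(70.4/10)) = 10·log₁₀(11940000) = 70.8 dB SPL.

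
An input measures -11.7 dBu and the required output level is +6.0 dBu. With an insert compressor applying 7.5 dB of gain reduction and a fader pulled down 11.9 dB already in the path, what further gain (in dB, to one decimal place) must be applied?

The required make-up gain is the shortfall in the dB sum.
G = +6.0 − (-11.7) + 7.5 + 11.9 = 37.1 dB.

37.1 dB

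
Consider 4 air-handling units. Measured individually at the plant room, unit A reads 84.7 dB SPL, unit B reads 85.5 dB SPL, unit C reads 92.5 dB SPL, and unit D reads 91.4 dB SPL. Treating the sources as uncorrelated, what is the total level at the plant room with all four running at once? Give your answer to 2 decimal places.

95.81 dB SPL

Uncorrelated sources add in intensity (power), not in dB.
L_total = 10·log₁₀(10^(84.7/10) + 10^(85.5/10) + 10^(92.5/10) + 10^(91.4/10)) = 10·log₁₀(3809000000) = 95.81 dB SPL.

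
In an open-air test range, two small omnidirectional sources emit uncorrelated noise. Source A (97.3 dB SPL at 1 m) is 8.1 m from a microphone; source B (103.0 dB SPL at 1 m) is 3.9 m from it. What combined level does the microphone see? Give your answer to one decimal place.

91.4 dB SPL

At the listener: L_A = 97.3 − 20·log₁₀(8.1) = 79.13 dB; L_B = 103.0 − 20·log₁₀(3.9) = 91.18 dB.
Combined: 10·log₁₀(10^(79.13/10)+10^(91.18/10)) = 91.4 dB SPL.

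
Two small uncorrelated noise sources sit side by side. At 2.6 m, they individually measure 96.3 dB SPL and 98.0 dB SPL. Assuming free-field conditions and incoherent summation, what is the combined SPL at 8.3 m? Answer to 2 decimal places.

90.16 dB SPL

Combined at 2.6 m: 10·log₁₀(10^(96.3/10)+10^(98.0/10)) = 100.243 dB SPL.
Then apply −20·log₁₀(8.3/2.6) = -10.082 dB → 90.16 dB SPL.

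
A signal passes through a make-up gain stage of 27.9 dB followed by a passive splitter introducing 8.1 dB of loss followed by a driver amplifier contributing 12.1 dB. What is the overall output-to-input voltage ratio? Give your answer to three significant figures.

Net gain = 27.9 + (−8.1) + 12.1 = 31.9 dB.
Voltage ratio = 10^(31.9/20) = 39.4.

39.4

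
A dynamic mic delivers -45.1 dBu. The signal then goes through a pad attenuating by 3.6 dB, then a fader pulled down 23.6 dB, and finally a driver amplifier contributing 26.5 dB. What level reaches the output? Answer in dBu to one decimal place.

Gain stages sum in dB:
-45.1 − 3.6 − 23.6 + 26.5 = -45.8 dBu.

-45.8 dBu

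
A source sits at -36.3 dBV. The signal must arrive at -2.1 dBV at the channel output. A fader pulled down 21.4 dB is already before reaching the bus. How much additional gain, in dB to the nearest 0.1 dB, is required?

55.6 dB

The required make-up gain is the shortfall in the dB sum.
G = -2.1 − (-36.3) + 21.4 = 55.6 dB.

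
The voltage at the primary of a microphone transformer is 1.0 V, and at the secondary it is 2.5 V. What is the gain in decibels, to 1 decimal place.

8.0 dB

For a voltage ratio, dB = 20·log₁₀(V₂/V₁).
20·log₁₀(2.5/1.0) = 20·log₁₀(2.500) = 8.0 dB.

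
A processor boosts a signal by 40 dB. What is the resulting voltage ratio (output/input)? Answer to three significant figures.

Voltage ratio = 10^(dB/20).
10^(40/20) = 10^(2.000) = 100.

100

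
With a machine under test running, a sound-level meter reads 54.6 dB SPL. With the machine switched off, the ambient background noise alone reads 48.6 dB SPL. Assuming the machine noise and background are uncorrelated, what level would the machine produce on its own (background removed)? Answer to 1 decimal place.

Subtract intensities: L_src = 10·log₁₀(10^(L_total/10) − 10^(L_bg/10)).
L_src = 10·log₁₀(10^(54.6/10) − 10^(48.6/10)) = 10·log₁₀(216000) = 53.3 dB SPL.

53.3 dB SPL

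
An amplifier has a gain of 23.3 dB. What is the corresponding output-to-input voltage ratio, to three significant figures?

Voltage ratio = 10^(dB/20).
10^(23.3/20) = 10^(1.165) = 14.6.

14.6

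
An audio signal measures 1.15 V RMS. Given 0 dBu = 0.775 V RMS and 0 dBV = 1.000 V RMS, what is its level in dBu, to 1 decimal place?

dBu = 20·log₁₀(V / 0.775 V).
20·log₁₀(1.15/0.775) = +3.4 dBu.

+3.4 dBu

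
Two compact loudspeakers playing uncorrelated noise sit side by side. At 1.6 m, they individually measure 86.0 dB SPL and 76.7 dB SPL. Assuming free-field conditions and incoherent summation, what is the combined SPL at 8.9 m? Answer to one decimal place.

Combined at 1.6 m: 10·log₁₀(10^(86.0/10)+10^(76.7/10)) = 86.48 dB SPL.
Then apply −20·log₁₀(8.9/1.6) = -14.91 dB → 71.6 dB SPL.

71.6 dB SPL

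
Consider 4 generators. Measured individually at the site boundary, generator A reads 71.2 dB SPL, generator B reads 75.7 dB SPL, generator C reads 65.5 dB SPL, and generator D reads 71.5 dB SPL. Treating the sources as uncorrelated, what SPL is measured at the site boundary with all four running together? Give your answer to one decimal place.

78.3 dB SPL

Uncorrelated sources add in intensity (power), not in dB.
L_total = 10·log₁₀(10^(71.2/10) + 10^(75.7/10) + 10^(65.5/10) + 10^(71.5/10)) = 10·log₁₀(68010000) = 78.3 dB SPL.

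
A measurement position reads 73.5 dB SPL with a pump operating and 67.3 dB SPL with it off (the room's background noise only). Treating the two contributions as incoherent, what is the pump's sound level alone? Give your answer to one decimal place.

Remove the background by subtracting linear intensities:
L_src = 10·log₁₀(10^(73.5/10) − 10^(67.3/10)) = 10·log₁₀(17020000) = 72.3 dB SPL.

72.3 dB SPL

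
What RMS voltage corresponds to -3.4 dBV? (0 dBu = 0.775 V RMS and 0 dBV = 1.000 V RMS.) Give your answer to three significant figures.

V = 1.000 V × 10^(-3.4/20).
= 1.000 × 0.6761 = 0.676 V.

0.676 V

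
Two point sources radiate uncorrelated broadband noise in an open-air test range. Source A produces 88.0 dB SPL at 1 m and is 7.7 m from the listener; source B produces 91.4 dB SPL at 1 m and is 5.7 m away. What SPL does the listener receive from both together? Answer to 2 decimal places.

77.25 dB SPL

At the listener: L_A = 88.0 − 20·log₁₀(7.7) = 70.270 dB; L_B = 91.4 − 20·log₁₀(5.7) = 76.283 dB.
Combined: 10·log₁₀(10^(70.270/10)+10^(76.283/10)) = 77.25 dB SPL.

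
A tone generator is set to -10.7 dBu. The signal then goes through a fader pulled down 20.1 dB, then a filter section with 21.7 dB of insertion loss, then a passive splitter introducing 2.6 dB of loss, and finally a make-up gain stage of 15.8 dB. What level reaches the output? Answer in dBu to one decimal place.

Cascaded gains and losses add directly in dB.
-10.7 − 20.1 − 21.7 − 2.6 + 15.8 = -39.3 dBu.

-39.3 dBu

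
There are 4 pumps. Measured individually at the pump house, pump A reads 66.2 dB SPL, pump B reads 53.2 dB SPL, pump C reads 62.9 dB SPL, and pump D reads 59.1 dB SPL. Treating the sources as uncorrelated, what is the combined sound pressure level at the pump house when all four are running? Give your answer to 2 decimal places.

68.54 dB SPL

Add the sources as powers (linear), then convert back to dB:
L_total = 10·log₁₀(10^(66.2/10) + 10^(53.2/10) + 10^(62.9/10) + 10^(59.1/10)) = 10·log₁₀(7140000) = 68.54 dB SPL.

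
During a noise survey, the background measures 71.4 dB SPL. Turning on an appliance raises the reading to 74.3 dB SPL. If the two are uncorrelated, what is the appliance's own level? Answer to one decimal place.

71.2 dB SPL

Remove the background by subtracting linear intensities:
L_src = 10·log₁₀(10^(74.3/10) − 10^(71.4/10)) = 10·log₁₀(13110000) = 71.2 dB SPL.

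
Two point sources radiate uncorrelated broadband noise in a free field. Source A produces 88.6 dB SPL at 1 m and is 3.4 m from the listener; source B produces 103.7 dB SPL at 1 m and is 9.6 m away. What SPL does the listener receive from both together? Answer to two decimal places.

85.01 dB SPL

At the listener: L_A = 88.6 − 20·log₁₀(3.4) = 77.970 dB; L_B = 103.7 − 20·log₁₀(9.6) = 84.055 dB.
Combined: 10·log₁₀(10^(77.970/10)+10^(84.055/10)) = 85.01 dB SPL.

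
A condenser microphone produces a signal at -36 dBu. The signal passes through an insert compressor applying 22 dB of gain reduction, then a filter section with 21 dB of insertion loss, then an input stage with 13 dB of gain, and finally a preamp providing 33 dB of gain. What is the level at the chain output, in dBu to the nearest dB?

-33 dBu

Cascaded gains and losses add directly in dB.
-36 − 22 − 21 + 13 + 33 = -33 dBu.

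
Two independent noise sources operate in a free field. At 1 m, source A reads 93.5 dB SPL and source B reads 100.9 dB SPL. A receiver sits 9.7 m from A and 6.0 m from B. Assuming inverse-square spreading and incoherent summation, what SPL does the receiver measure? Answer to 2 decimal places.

At the listener: L_A = 93.5 − 20·log₁₀(9.7) = 73.765 dB; L_B = 100.9 − 20·log₁₀(6.0) = 85.337 dB.
Combined: 10·log₁₀(10^(73.765/10)+10^(85.337/10)) = 85.63 dB SPL.

85.63 dB SPL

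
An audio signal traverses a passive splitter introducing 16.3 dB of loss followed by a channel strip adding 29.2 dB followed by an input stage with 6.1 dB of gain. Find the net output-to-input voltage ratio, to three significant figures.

Net gain = (−16.3) + 29.2 + 6.1 = 19.0 dB.
Voltage ratio = 10^(19.0/20) = 8.91.

8.91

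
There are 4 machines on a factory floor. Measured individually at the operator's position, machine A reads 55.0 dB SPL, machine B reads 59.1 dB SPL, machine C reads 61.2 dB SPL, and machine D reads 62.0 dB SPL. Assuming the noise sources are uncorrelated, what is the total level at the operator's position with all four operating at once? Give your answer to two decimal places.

66.06 dB SPL

Uncorrelated sources add in intensity (power), not in dB.
L_total = 10·log₁₀(10^(55.0/10) + 10^(59.1/10) + 10^(61.2/10) + 10^(62.0/10)) = 10·log₁₀(4032000) = 66.06 dB SPL.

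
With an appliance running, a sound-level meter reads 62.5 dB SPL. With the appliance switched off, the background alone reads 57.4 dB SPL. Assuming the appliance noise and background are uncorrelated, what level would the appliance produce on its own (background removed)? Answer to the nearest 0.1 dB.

Remove the background by subtracting linear intensities:
L_src = 10·log₁₀(10^(62.5/10) − 10^(57.4/10)) = 10·log₁₀(1229000) = 60.9 dB SPL.

60.9 dB SPL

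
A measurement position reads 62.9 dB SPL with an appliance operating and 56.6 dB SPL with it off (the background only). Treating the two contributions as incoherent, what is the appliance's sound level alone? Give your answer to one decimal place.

Subtract intensities: L_src = 10·log₁₀(10^(L_total/10) − 10^(L_bg/10)).
L_src = 10·log₁₀(10^(62.9/10) − 10^(56.6/10)) = 10·log₁₀(1493000) = 61.7 dB SPL.

61.7 dB SPL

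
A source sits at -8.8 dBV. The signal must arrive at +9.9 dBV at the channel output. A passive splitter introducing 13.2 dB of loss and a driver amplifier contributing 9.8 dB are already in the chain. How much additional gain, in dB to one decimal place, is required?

22.1 dB

The required make-up gain is the shortfall in the dB sum.
G = +9.9 − (-8.8) + 13.2 − 9.8 = 22.1 dB.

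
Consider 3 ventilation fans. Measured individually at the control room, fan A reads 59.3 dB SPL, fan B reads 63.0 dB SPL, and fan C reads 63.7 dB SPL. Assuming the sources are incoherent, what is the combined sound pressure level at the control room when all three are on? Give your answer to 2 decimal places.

67.15 dB SPL

Incoherent sources sum as intensities:
L_total = 10·log₁₀(10^(59.3/10) + 10^(63.0/10) + 10^(63.7/10)) = 10·log₁₀(5191000) = 67.15 dB SPL.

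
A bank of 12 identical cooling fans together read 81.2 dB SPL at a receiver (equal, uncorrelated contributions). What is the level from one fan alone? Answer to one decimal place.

70.4 dB SPL

12 equal incoherent sources add 10·log₁₀(12) = 10.79 dB over one source.
L_one = 81.2 − 10.79 = 70.4 dB SPL.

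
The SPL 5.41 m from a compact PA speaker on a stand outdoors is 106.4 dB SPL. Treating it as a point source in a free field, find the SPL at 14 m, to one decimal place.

98.1 dB SPL

Inverse-square spreading gives ΔL = −20·log₁₀(d₂/d₁).
ΔL = −20·log₁₀(14/5.41) = -8.26 dB, so L₂ = 106.4 + (-8.26) = 98.1 dB SPL.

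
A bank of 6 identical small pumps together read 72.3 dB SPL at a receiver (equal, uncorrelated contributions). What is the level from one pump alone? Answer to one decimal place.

6 equal incoherent sources add 10·log₁₀(6) = 7.78 dB over one source.
L_one = 72.3 − 7.78 = 64.5 dB SPL.

64.5 dB SPL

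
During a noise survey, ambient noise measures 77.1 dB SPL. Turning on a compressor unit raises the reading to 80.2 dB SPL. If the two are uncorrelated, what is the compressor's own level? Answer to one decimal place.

77.3 dB SPL

Subtract intensities: L_src = 10·log₁₀(10^(L_total/10) − 10^(L_bg/10)).
L_src = 10·log₁₀(10^(80.2/10) − 10^(77.1/10)) = 10·log₁₀(53430000) = 77.3 dB SPL.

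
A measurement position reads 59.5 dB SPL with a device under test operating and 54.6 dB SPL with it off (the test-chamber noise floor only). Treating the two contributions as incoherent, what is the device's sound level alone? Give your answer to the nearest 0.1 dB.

Remove the background by subtracting linear intensities:
L_src = 10·log₁₀(10^(59.5/10) − 10^(54.6/10)) = 10·log₁₀(602800) = 57.8 dB SPL.

57.8 dB SPL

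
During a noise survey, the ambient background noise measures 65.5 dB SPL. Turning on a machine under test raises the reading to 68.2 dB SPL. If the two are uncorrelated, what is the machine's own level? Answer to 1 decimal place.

Remove the background by subtracting linear intensities:
L_src = 10·log₁₀(10^(68.2/10) − 10^(65.5/10)) = 10·log₁₀(3059000) = 64.9 dB SPL.

64.9 dB SPL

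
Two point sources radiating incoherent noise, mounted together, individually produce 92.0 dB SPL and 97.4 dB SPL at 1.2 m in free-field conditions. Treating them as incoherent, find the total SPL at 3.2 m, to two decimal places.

89.98 dB SPL

Combined at 1.2 m: 10·log₁₀(10^(92.0/10)+10^(97.4/10)) = 98.501 dB SPL.
Then apply −20·log₁₀(3.2/1.2) = -8.519 dB → 89.98 dB SPL.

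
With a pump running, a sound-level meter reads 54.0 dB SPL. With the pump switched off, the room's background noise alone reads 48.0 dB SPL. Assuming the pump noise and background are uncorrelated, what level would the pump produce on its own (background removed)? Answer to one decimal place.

Remove the background by subtracting linear intensities:
L_src = 10·log₁₀(10^(54.0/10) − 10^(48.0/10)) = 10·log₁₀(188100) = 52.7 dB SPL.

52.7 dB SPL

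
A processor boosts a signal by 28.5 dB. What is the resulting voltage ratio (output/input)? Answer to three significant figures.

Voltage ratio = 10^(dB/20).
10^(28.5/20) = 10^(1.425) = 26.6.

26.6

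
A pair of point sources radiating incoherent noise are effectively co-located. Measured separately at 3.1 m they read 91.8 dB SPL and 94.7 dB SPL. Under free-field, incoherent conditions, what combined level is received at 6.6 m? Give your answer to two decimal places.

89.93 dB SPL

Combined at 3.1 m: 10·log₁₀(10^(91.8/10)+10^(94.7/10)) = 96.498 dB SPL.
Then apply −20·log₁₀(6.6/3.1) = -6.564 dB → 89.93 dB SPL.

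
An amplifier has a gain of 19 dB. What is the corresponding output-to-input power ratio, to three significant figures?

79.4

Power ratio = 10^(dB/10).
10^(19/10) = 10^(1.900) = 79.4.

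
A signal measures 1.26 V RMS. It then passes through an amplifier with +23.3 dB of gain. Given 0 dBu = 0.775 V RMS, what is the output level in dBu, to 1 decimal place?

Input level: 20·log₁₀(1.26/0.775) = 4.22 dBu.
Output: 4.22 + 23.3 = +27.5 dBu.

+27.5 dBu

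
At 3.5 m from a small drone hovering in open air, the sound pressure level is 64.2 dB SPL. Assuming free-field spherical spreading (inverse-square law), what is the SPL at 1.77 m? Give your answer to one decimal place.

Inverse-square spreading gives ΔL = −20·log₁₀(d₂/d₁).
ΔL = −20·log₁₀(1.77/3.5) = 5.92 dB, so L₂ = 64.2 + (5.92) = 70.1 dB SPL.

70.1 dB SPL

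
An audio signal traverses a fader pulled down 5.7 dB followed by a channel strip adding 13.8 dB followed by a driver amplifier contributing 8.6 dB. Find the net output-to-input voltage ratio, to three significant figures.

6.84

Net gain = (−5.7) + 13.8 + 8.6 = 16.7 dB.
Voltage ratio = 10^(16.7/20) = 6.84.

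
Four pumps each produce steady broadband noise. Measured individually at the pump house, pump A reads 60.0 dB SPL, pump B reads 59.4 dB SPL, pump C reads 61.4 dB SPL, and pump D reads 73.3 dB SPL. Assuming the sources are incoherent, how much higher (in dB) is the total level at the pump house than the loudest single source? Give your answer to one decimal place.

Add the sources as powers (linear), then convert back to dB:
L_total = 10·log₁₀(10^(60.0/10) + 10^(59.4/10) + 10^(61.4/10) + 10^(73.3/10)) = 73.91 dB SPL.
Excess over the loudest (73.3 dB): 73.91 − 73.3 = 0.6 dB.

0.6 dB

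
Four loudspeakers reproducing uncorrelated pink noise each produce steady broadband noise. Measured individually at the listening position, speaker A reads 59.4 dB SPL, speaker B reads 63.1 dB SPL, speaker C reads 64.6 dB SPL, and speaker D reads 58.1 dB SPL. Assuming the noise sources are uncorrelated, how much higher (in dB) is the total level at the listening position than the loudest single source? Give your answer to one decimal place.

3.5 dB

Uncorrelated sources add in intensity (power), not in dB.
L_total = 10·log₁₀(10^(59.4/10) + 10^(63.1/10) + 10^(64.6/10) + 10^(58.1/10)) = 68.09 dB SPL.
Excess over the loudest (64.6 dB): 68.09 − 64.6 = 3.5 dB.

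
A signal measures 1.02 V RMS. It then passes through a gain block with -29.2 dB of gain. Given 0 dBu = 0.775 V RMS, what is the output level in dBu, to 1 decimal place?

-26.8 dBu

Input level: 20·log₁₀(1.02/0.775) = 2.39 dBu.
Output: 2.39 − 29.2 = -26.8 dBu.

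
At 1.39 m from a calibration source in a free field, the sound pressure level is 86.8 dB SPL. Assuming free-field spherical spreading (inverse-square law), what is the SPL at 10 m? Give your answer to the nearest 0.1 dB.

69.7 dB SPL

Inverse-square spreading gives ΔL = −20·log₁₀(d₂/d₁).
ΔL = −20·log₁₀(10/1.39) = -17.14 dB, so L₂ = 86.8 + (-17.14) = 69.7 dB SPL.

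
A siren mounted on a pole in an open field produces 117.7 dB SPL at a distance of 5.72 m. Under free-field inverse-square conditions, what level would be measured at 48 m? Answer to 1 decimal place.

99.2 dB SPL

Free-field point source: level drops by 20·log₁₀ of the distance ratio.
ΔL = −20·log₁₀(48/5.72) = -18.48 dB, so L₂ = 117.7 + (-18.48) = 99.2 dB SPL.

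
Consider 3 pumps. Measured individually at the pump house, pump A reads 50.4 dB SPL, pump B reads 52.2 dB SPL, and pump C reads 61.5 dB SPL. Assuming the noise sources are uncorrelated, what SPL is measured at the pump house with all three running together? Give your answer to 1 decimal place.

62.3 dB SPL

Incoherent sources sum as intensities:
L_total = 10·log₁₀(10^(50.4/10) + 10^(52.2/10) + 10^(61.5/10)) = 10·log₁₀(1688000) = 62.3 dB SPL.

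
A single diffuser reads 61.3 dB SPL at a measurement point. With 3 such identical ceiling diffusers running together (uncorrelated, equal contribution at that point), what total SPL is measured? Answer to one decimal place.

3 equal incoherent sources raise the level by 10·log₁₀(3) = 4.77 dB.
L_total = 61.3 + 4.77 = 66.1 dB SPL.

66.1 dB SPL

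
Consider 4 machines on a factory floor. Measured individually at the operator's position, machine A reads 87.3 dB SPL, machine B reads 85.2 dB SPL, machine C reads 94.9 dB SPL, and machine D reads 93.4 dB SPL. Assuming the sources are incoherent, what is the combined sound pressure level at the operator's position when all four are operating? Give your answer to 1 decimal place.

97.9 dB SPL

Add the sources as powers (linear), then convert back to dB:
L_total = 10·log₁₀(10^(87.3/10) + 10^(85.2/10) + 10^(94.9/10) + 10^(93.4/10)) = 10·log₁₀(6146000000) = 97.9 dB SPL.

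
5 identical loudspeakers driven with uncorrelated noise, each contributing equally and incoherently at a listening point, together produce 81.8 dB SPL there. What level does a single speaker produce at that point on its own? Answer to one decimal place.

5 equal incoherent sources add 10·log₁₀(5) = 6.99 dB over one source.
L_one = 81.8 − 6.99 = 74.8 dB SPL.

74.8 dB SPL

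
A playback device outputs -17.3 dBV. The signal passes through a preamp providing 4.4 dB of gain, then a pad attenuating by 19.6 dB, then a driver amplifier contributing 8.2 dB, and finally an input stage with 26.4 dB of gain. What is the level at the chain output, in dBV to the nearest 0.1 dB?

Cascaded gains and losses add directly in dB.
-17.3 + 4.4 − 19.6 + 8.2 + 26.4 = +2.1 dBV.

+2.1 dBV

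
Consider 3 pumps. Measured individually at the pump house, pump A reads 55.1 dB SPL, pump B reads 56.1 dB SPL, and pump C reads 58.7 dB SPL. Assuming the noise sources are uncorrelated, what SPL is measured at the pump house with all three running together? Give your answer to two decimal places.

61.68 dB SPL

Add the sources as powers (linear), then convert back to dB:
L_total = 10·log₁₀(10^(55.1/10) + 10^(56.1/10) + 10^(58.7/10)) = 10·log₁₀(1472000) = 61.68 dB SPL.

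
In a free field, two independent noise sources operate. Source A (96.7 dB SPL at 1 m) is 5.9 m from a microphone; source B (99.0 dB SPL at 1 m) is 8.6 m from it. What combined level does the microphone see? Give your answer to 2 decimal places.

83.83 dB SPL

At the listener: L_A = 96.7 − 20·log₁₀(5.9) = 81.283 dB; L_B = 99.0 − 20·log₁₀(8.6) = 80.310 dB.
Combined: 10·log₁₀(10^(81.283/10)+10^(80.310/10)) = 83.83 dB SPL.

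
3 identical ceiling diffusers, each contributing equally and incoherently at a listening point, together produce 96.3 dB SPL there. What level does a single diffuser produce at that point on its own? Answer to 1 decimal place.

91.5 dB SPL

3 equal incoherent sources add 10·log₁₀(3) = 4.77 dB over one source.
L_one = 96.3 − 4.77 = 91.5 dB SPL.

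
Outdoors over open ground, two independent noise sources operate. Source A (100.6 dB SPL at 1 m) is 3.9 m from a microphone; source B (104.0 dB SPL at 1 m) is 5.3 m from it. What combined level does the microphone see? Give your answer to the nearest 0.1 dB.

At the listener: L_A = 100.6 − 20·log₁₀(3.9) = 88.78 dB; L_B = 104.0 − 20·log₁₀(5.3) = 89.51 dB.
Combined: 10·log₁₀(10^(88.78/10)+10^(89.51/10)) = 92.2 dB SPL.

92.2 dB SPL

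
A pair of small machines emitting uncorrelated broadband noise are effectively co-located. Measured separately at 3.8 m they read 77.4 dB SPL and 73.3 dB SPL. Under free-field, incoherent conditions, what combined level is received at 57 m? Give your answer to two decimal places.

55.31 dB SPL

Combined at 3.8 m: 10·log₁₀(10^(77.4/10)+10^(73.3/10)) = 78.827 dB SPL.
Then apply −20·log₁₀(57/3.8) = -23.522 dB → 55.31 dB SPL.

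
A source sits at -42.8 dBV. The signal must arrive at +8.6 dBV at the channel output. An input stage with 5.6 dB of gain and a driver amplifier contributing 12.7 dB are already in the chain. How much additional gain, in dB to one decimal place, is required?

33.1 dB

The required make-up gain is the shortfall in the dB sum.
G = +8.6 − (-42.8) − 5.6 − 12.7 = 33.1 dB.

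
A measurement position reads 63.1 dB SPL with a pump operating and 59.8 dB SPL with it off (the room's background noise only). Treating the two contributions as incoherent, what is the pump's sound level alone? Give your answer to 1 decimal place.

Remove the background by subtracting linear intensities:
L_src = 10·log₁₀(10^(63.1/10) − 10^(59.8/10)) = 10·log₁₀(1087000) = 60.4 dB SPL.

60.4 dB SPL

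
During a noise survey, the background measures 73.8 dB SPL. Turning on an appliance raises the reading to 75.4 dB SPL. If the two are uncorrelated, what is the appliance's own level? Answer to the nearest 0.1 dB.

70.3 dB SPL

Subtract intensities: L_src = 10·log₁₀(10^(L_total/10) − 10^(L_bg/10)).
L_src = 10·log₁₀(10^(75.4/10) − 10^(73.8/10)) = 10·log₁₀(10690000) = 70.3 dB SPL.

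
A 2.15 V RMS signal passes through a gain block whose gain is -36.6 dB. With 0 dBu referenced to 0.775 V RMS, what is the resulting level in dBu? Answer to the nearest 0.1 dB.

-27.7 dBu

Input level: 20·log₁₀(2.15/0.775) = 8.86 dBu.
Output: 8.86 − 36.6 = -27.7 dBu.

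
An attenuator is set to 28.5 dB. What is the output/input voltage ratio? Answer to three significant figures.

Voltage ratio = 10^(dB/20).
10^(-28.5/20) = 10^(-1.425) = 0.0376.

0.0376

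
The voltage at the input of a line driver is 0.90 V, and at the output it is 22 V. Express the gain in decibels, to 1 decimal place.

27.8 dB

Voltage ratio → dB uses the 20·log₁₀ form:
20·log₁₀(22/0.90) = 20·log₁₀(24.44) = 27.8 dB.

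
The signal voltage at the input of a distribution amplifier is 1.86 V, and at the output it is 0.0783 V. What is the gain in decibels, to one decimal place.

Voltage ratio → dB uses the 20·log₁₀ form:
20·log₁₀(0.0783/1.86) = 20·log₁₀(0.04210) = -27.5 dB.

-27.5 dB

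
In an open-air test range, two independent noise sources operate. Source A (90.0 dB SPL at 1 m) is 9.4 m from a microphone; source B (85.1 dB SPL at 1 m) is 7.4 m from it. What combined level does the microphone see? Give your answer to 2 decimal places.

At the listener: L_A = 90.0 − 20·log₁₀(9.4) = 70.537 dB; L_B = 85.1 − 20·log₁₀(7.4) = 67.715 dB.
Combined: 10·log₁₀(10^(70.537/10)+10^(67.715/10)) = 72.36 dB SPL.

72.36 dB SPL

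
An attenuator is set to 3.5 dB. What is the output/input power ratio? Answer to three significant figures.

Power ratio = 10^(dB/10).
10^(-3.5/10) = 10^(-0.3500) = 0.447.

0.447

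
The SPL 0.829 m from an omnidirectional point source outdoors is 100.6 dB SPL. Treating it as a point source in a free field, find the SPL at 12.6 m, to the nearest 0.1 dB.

77.0 dB SPL

Free-field point source: level drops by 20·log₁₀ of the distance ratio.
ΔL = −20·log₁₀(12.6/0.829) = -23.64 dB, so L₂ = 100.6 + (-23.64) = 77.0 dB SPL.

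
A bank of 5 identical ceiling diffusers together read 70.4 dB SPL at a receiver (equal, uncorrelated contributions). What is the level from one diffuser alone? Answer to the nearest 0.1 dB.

5 equal incoherent sources add 10·log₁₀(5) = 6.99 dB over one source.
L_one = 70.4 − 6.99 = 63.4 dB SPL.

63.4 dB SPL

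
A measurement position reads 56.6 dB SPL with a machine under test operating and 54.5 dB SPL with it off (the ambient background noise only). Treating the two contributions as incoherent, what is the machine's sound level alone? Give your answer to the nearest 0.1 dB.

Background correction is a power subtraction:
L_src = 10·log₁₀(10^(56.6/10) − 10^(54.5/10)) = 10·log₁₀(175200) = 52.4 dB SPL.

52.4 dB SPL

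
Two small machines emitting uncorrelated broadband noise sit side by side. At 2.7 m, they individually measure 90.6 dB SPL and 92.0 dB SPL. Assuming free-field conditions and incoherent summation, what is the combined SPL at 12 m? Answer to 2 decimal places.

81.41 dB SPL

Combined at 2.7 m: 10·log₁₀(10^(90.6/10)+10^(92.0/10)) = 94.366 dB SPL.
Then apply −20·log₁₀(12/2.7) = -12.956 dB → 81.41 dB SPL.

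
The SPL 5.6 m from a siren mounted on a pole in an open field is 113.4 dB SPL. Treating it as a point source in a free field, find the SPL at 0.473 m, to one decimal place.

Free-field point source: level drops by 20·log₁₀ of the distance ratio.
ΔL = −20·log₁₀(0.473/5.6) = 21.47 dB, so L₂ = 113.4 + (21.47) = 134.9 dB SPL.

134.9 dB SPL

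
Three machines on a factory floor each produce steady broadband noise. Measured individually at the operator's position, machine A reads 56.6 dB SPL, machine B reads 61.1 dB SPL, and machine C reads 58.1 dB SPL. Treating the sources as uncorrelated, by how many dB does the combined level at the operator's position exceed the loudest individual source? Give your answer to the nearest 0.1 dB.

Add the sources as powers (linear), then convert back to dB:
L_total = 10·log₁₀(10^(56.6/10) + 10^(61.1/10) + 10^(58.1/10)) = 63.79 dB SPL.
Excess over the loudest (61.1 dB): 63.79 − 61.1 = 2.7 dB.

2.7 dB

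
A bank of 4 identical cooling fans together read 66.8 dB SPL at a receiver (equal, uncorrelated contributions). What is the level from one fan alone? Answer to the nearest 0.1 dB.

4 equal incoherent sources add 10·log₁₀(4) = 6.02 dB over one source.
L_one = 66.8 − 6.02 = 60.8 dB SPL.

60.8 dB SPL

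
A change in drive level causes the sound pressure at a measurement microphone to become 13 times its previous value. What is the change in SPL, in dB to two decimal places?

Sound pressure is an amplitude quantity: ΔL = 20·log₁₀(p₂/p₁).
20·log₁₀(13) = 22.28 dB.

22.28 dB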